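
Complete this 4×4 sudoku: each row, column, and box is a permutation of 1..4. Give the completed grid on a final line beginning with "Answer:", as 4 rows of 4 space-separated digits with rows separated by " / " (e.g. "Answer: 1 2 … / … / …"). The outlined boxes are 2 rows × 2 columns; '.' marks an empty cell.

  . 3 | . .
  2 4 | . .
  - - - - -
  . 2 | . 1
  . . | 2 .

Step 1. [r2c4∈{3}] r2c4's peers cover all but 3 ⇒ r2c4=3.
Step 2. [r4c4∈{4}] nothing but 4 survives at r4c4, so r4c4=4.
Step 3. [r1c1∈{1}] r1c1's peers cover all but 1, so r1c1=1.
Step 4. [r3c1∈{3,4}] across row 3, 4 lands solely at r3c1, so r3c1=4.
Step 5. [r4c1∈{3}] r4c1's peers cover all but 3 ⇒ r4c1=3.
Step 6. [r4c2∈{1}] only 1 remains possible at r4c2, so r4c2=1.
Step 7. [r3c3∈{3}] r3c3 has the single candidate 3. So r3c3=3.
Step 8. [r2c3∈{1}] nothing but 1 survives at r2c3, so r2c3=1.
Step 9. [r1c3∈{4}] only 4 remains possible at r1c3 ⇒ r1c3=4.
Step 10. [r1c4∈{2}] r1c4 has the single candidate 2, so r1c4=2.

Answer: 1 3 4 2 / 2 4 1 3 / 4 2 3 1 / 3 1 2 4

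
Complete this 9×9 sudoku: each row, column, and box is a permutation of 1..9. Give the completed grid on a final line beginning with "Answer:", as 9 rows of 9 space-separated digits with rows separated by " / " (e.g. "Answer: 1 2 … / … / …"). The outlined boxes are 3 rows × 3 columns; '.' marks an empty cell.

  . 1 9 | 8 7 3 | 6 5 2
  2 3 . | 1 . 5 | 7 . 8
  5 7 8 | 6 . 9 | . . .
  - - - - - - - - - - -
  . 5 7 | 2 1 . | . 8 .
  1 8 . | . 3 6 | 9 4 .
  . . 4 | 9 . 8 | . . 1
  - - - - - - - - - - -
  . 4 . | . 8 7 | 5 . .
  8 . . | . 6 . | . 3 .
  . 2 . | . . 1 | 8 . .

Step 1. [r7c8∈{1,2,6,9}] row 7 places 2 nowhere but r7c8, so r7c8=2.
Step 2. [r9c1∈{3,6,7,9}] in col 1, 7 fits only at r9c1. So r9c1=7.
Step 3. [r4c7∈{3}] r4c7 has the single candidate 3, so r4c7=3.
Step 4. [r9c5∈{4,5,9}] across col 5, 9 lands solely at r9c5 ⇒ r9c5=9.
Step 5. [r9c8∈{6}] r9c8 has the single candidate 6 ⇒ r9c8=6.
Step 6. [r9c9∈{4}] r9c9 has the single candidate 4. So r9c9=4.
Step 7. [r7c4∈{3}] r7c4's peers cover all but 3, so r7c4=3.
Step 8. [r9c4∈{5}] nothing but 5 survives at r9c4, so r9c4=5.
Step 9. [r8c2∈{9}] r8c2 has the single candidate 9, so r8c2=9.
Step 10. [r7c1∈{6}] r7c1 has the single candidate 6. So r7c1=6.
Step 11. [r3c7∈{1,4}] across col 7, 4 lands solely at r3c7 ⇒ r3c7=4.
Step 12. [r8c6∈{2,4}] r8c6 is the only open cell in row 8 admitting 2 ⇒ r8c6=2.
Step 13. [r5c9∈{5,7}] 5 has one home in row 5: r5c9 ⇒ r5c9=5.
Step 14. [r8c3∈{1,5}] 5 has one home in row 8: r8c3, so r8c3=5.
Step 15. [r2c8∈{9}] r2c8's peers cover all but 9, so r2c8=9.
Step 16. [r3c5∈{2}] nothing but 2 survives at r3c5, so r3c5=2.
Step 17. [r5c3∈{2}] r5c3 has the single candidate 2. So r5c3=2.
Step 18. [r1c1∈{4}] nothing but 4 survives at r1c1. So r1c1=4.
Step 19. [r4c6∈{4}] only 4 remains possible at r4c6 ⇒ r4c6=4.
Step 20. [r2c5∈{4}] only 4 remains possible at r2c5 ⇒ r2c5=4.
Step 21. [r9c3∈{3}] r9c3 has the single candidate 3. So r9c3=3.
Step 22. [r3c8∈{1}] nothing but 1 survives at r3c8, so r3c8=1.
Step 23. [r6c5∈{5}] r6c5's peers cover all but 5 ⇒ r6c5=5.
Step 24. [r6c7∈{2}] only 2 remains possible at r6c7 ⇒ r6c7=2.
Step 25. [r6c8∈{7}] nothing but 7 survives at r6c8, so r6c8=7.
Step 26. [r6c2∈{6}] only 6 remains possible at r6c2 ⇒ r6c2=6.
Step 27. [r6c1∈{3}] only 3 remains possible at r6c1, so r6c1=3.
Step 28. [r5c4∈{7}] r5c4's peers cover all but 7, so r5c4=7.
Step 29. [r8c7∈{1}] r8c7 is down to just 1, so r8c7=1.
Step 30. [r7c9∈{9}] r7c9's peers cover all but 9, so r7c9=9.
Step 31. [r2c3∈{6}] r2c3 has the single candidate 6 ⇒ r2c3=6.
Step 32. [r4c9∈{6}] r4c9 has the single candidate 6 ⇒ r4c9=6.
Step 33. [r7c3∈{1}] r7c3 is down to just 1, so r7c3=1.
Step 34. [r8c9∈{7}] nothing but 7 survives at r8c9 ⇒ r8c9=7.
Step 35. [r3c9∈{3}] r3c9's peers cover all but 3 ⇒ r3c9=3.
Step 36. [r4c1∈{9}] nothing but 9 survives at r4c1, so r4c1=9.
Step 37. [r8c4∈{4}] r8c4 is down to just 4. So r8c4=4.

Answer: 4 1 9 8 7 3 6 5 2 / 2 3 6 1 4 5 7 9 8 / 5 7 8 6 2 9 4 1 3 / 9 5 7 2 1 4 3 8 6 / 1 8 2 7 3 6 9 4 5 / 3 6 4 9 5 8 2 7 1 / 6 4 1 3 8 7 5 2 9 / 8 9 5 4 6 2 1 3 7 / 7 2 3 5 9 1 8 6 4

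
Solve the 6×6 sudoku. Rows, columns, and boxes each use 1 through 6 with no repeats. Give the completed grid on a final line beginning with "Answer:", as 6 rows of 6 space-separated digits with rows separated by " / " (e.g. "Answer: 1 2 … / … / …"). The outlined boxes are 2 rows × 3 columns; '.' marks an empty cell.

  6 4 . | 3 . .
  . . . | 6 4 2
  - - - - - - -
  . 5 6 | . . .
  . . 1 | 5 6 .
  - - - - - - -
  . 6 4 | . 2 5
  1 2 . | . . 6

Step 1. [r4c2∈{3}] r4c2 is down to just 3. So r4c2=3.
Step 2. [r6c3∈{3,5}] across row 6, 5 lands solely at r6c3 ⇒ r6c3=5.
Step 3. [r4c6∈{4}] r4c6 is down to just 4 ⇒ r4c6=4.
Step 4. [r3c6∈{1,3}] 3 has one home in col 6: r3c6, so r3c6=3.
Step 5. [r3c5∈{1}] nothing but 1 survives at r3c5. So r3c5=1.
Step 6. [r3c1∈{2,4}] r3c1 is the only open cell in row 3 admitting 4. So r3c1=4.
Step 7. [r2c1∈{3,5}] r2c1 is the only open cell in row 2 admitting 5 ⇒ r2c1=5.
Step 8. [r1c3∈{2}] nothing but 2 survives at r1c3. So r1c3=2.
Step 9. [r5c4∈{1}] r5c4's peers cover all but 1, so r5c4=1.
Step 10. [r5c1∈{3}] only 3 remains possible at r5c1, so r5c1=3.
Step 11. [r1c5∈{5}] r1c5 has the single candidate 5. So r1c5=5.
Step 12. [r2c3∈{3}] only 3 remains possible at r2c3. So r2c3=3.
Step 13. [r6c5∈{3}] r6c5 has the single candidate 3. So r6c5=3.
Step 14. [r3c4∈{2}] r3c4's peers cover all but 2. So r3c4=2.
Step 15. [r4c1∈{2}] r4c1 has the single candidate 2 ⇒ r4c1=2.
Step 16. [r2c2∈{1}] only 1 remains possible at r2c2 ⇒ r2c2=1.
Step 17. [r6c4∈{4}] r6c4 has the single candidate 4. So r6c4=4.
Step 18. [r1c6∈{1}] r1c6 is down to just 1 ⇒ r1c6=1.

Answer: 6 4 2 3 5 1 / 5 1 3 6 4 2 / 4 5 6 2 1 3 / 2 3 1 5 6 4 / 3 6 4 1 2 5 / 1 2 5 4 3 6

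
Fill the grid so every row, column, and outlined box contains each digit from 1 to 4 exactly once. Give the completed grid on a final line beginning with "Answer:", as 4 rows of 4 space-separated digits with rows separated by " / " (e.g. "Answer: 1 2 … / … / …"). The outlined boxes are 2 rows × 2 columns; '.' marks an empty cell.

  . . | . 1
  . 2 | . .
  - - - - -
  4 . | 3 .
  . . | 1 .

Step 1. [r1c1∈{3}] only 3 remains possible at r1c1, so r1c1=3.
Step 2. [r4c4∈{2,4}] in row 4, 4 fits only at r4c4, so r4c4=4.
Step 3. [r1c3∈{2,4}] across row 1, 2 lands solely at r1c3, so r1c3=2.
Step 4. [r4c1∈{2}] r4c1 is down to just 2. So r4c1=2.
Step 5. [r1c2∈{4}] r1c2 is down to just 4 ⇒ r1c2=4.
Step 6. [r3c2∈{1}] r3c2 has the single candidate 1. So r3c2=1.
Step 7. [r4c2∈{3}] nothing but 3 survives at r4c2. So r4c2=3.
Step 8. [r2c1∈{1}] nothing but 1 survives at r2c1, so r2c1=1.
Step 9. [r2c3∈{4}] r2c3 has the single candidate 4. So r2c3=4.
Step 10. [r3c4∈{2}] only 2 remains possible at r3c4. So r3c4=2.
Step 11. [r2c4∈{3}] r2c4's peers cover all but 3 ⇒ r2c4=3.

Answer: 3 4 2 1 / 1 2 4 3 / 4 1 3 2 / 2 3 1 4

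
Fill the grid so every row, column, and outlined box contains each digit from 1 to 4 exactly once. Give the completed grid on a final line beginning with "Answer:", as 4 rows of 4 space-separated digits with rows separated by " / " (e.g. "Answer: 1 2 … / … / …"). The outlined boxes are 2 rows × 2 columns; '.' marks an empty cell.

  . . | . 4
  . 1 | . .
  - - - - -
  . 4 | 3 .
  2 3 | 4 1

Step 1. [r2c3∈{2}] nothing but 2 survives at r2c3. So r2c3=2.
Step 2. [r2c1∈{3,4}] in row 2, 4 fits only at r2c1, so r2c1=4.
Step 3. [r1c2∈{2}] r1c2's peers cover all but 2. So r1c2=2.
Step 4. [r1c3∈{1}] r1c3's peers cover all but 1. So r1c3=1.
Step 5. [r2c4∈{3}] r2c4 has the single candidate 3 ⇒ r2c4=3.
Step 6. [r3c1∈{1}] r3c1's peers cover all but 1 ⇒ r3c1=1.
Step 7. [r1c1∈{3}] nothing but 3 survives at r1c1. So r1c1=3.
Step 8. [r3c4∈{2}] r3c4's peers cover all but 2. So r3c4=2.

Answer: 3 2 1 4 / 4 1 2 3 / 1 4 3 2 / 2 3 4 1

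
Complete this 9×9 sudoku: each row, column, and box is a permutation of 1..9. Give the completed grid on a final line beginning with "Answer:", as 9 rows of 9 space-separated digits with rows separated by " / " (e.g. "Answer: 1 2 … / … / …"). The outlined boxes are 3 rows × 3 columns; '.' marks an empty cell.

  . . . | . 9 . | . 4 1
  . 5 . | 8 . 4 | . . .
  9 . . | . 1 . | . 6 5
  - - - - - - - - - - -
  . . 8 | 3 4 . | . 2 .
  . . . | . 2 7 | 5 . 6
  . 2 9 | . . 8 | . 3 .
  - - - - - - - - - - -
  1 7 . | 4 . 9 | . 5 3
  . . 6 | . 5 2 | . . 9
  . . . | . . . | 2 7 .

Step 1. [r2c5∈{3,6,7}] r2c5 is the only open cell in col 5 admitting 7 ⇒ r2c5=7.
Step 2. [r9c9∈{4,8}] across col 9, 8 lands solely at r9c9 ⇒ r9c9=8.
Step 3. [r2c1∈{2,3,6}] row 2 places 6 nowhere but r2c1. So r2c1=6.
Step 4. [r1c1∈{2,3,7,8}] across col 1, 2 lands solely at r1c1. So r1c1=2.
Step 5. [r3c6∈{3}] r3c6's peers cover all but 3 ⇒ r3c6=3.
Step 6. [r4c9∈{7}] only 7 remains possible at r4c9 ⇒ r4c9=7.
Step 7. [r8c7∈{1,4}] in box 9, 4 fits only at r8c7 ⇒ r8c7=4.
Step 8. [r9c5∈{3,6}] in col 5, 3 fits only at r9c5, so r9c5=3.
Step 9. [r6c7∈{1}] r6c7's peers cover all but 1, so r6c7=1.
Step 10. [r4c1∈{5}] r4c1 is down to just 5 ⇒ r4c1=5.
Step 11. [r9c1∈{4}] nothing but 4 survives at r9c1 ⇒ r9c1=4.
Step 12. [r5c1∈{3}] r5c1 has the single candidate 3. So r5c1=3.
Step 13. [r6c5∈{6}] r6c5's peers cover all but 6. So r6c5=6.
Step 14. [r4c6∈{1}] only 1 remains possible at r4c6. So r4c6=1.
Step 15. [r2c8∈{9}] r2c8's peers cover all but 9. So r2c8=9.
Step 16. [r9c6∈{6}] only 6 remains possible at r9c6, so r9c6=6.
Step 17. [r5c2∈{1,4}] r5c2 is the only open cell in col 2 admitting 1. So r5c2=1.
Step 18. [r3c2∈{4,8}] r3c2 is the only open cell in col 2 admitting 4, so r3c2=4.
Step 19. [r1c2∈{3,8}] in box 1, 8 fits only at r1c2 ⇒ r1c2=8.
Step 20. [r2c7∈{3}] nothing but 3 survives at r2c7. So r2c7=3.
Step 21. [r3c3∈{7}] r3c3's peers cover all but 7 ⇒ r3c3=7.
Step 22. [r1c6∈{5}] r1c6 has the single candidate 5, so r1c6=5.
Step 23. [r8c8∈{1}] r8c8 has the single candidate 1 ⇒ r8c8=1.
Step 24. [r3c7∈{8}] only 8 remains possible at r3c7, so r3c7=8.
Step 25. [r7c3∈{2}] r7c3 has the single candidate 2. So r7c3=2.
Step 26. [r3c4∈{2}] r3c4 has the single candidate 2 ⇒ r3c4=2.
Step 27. [r4c7∈{9}] r4c7 is down to just 9 ⇒ r4c7=9.
Step 28. [r5c3∈{4}] r5c3's peers cover all but 4 ⇒ r5c3=4.
Step 29. [r1c3∈{3}] r1c3 is down to just 3, so r1c3=3.
Step 30. [r4c2∈{6}] nothing but 6 survives at r4c2. So r4c2=6.
Step 31. [r6c4∈{5}] r6c4 has the single candidate 5, so r6c4=5.
Step 32. [r9c3∈{5}] r9c3 is down to just 5, so r9c3=5.
Step 33. [r2c9∈{2}] r2c9 has the single candidate 2. So r2c9=2.
Step 34. [r8c4∈{7}] r8c4 has the single candidate 7 ⇒ r8c4=7.
Step 35. [r7c7∈{6}] r7c7's peers cover all but 6 ⇒ r7c7=6.
Step 36. [r9c2∈{9}] only 9 remains possible at r9c2, so r9c2=9.
Step 37. [r5c4∈{9}] nothing but 9 survives at r5c4 ⇒ r5c4=9.
Step 38. [r6c1∈{7}] only 7 remains possible at r6c1, so r6c1=7.
Step 39. [r8c1∈{8}] r8c1 is down to just 8, so r8c1=8.
Step 40. [r1c7∈{7}] r1c7 has the single candidate 7, so r1c7=7.
Step 41. [r2c3∈{1}] r2c3 is down to just 1. So r2c3=1.
Step 42. [r6c9∈{4}] r6c9's peers cover all but 4. So r6c9=4.
Step 43. [r1c4∈{6}] nothing but 6 survives at r1c4 ⇒ r1c4=6.
Step 44. [r9c4∈{1}] only 1 remains possible at r9c4, so r9c4=1.
Step 45. [r5c8∈{8}] only 8 remains possible at r5c8, so r5c8=8.
Step 46. [r7c5∈{8}] only 8 remains possible at r7c5 ⇒ r7c5=8.
Step 47. [r8c2∈{3}] r8c2 has the single candidate 3. So r8c2=3.

Answer: 2 8 3 6 9 5 7 4 1 / 6 5 1 8 7 4 3 9 2 / 9 4 7 2 1 3 8 6 5 / 5 6 8 3 4 1 9 2 7 / 3 1 4 9 2 7 5 8 6 / 7 2 9 5 6 8 1 3 4 / 1 7 2 4 8 9 6 5 3 / 8 3 6 7 5 2 4 1 9 / 4 9 5 1 3 6 2 7 8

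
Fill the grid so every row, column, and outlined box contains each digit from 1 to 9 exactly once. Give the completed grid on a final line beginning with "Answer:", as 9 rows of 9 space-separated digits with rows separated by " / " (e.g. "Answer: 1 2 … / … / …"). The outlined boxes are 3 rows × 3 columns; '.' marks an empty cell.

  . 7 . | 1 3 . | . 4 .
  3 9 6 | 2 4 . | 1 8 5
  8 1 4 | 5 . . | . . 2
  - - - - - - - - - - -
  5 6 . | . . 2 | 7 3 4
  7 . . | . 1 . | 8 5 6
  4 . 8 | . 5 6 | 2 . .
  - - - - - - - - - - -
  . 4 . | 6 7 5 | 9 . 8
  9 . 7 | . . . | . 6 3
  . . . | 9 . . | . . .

Step 1. [r9c6∈{1,3,4,8}] box 8 places 3 nowhere but r9c6. So r9c6=3.
Step 2. [r1c9∈{9}] only 9 remains possible at r1c9. So r1c9=9.
Step 3. [r6c2∈{3}] r6c2 is down to just 3. So r6c2=3.
Step 4. [r5c2∈{2}] only 2 remains possible at r5c2, so r5c2=2.
Step 5. [r4c3∈{1,9}] across row 4, 1 lands solely at r4c3 ⇒ r4c3=1.
Step 6. [r4c5∈{8,9}] across row 4, 9 lands solely at r4c5 ⇒ r4c5=9.
Step 7. [r1c1∈{2}] nothing but 2 survives at r1c1, so r1c1=2.
Step 8. [r6c9∈{1}] only 1 remains possible at r6c9. So r6c9=1.
Step 9. [r9c7∈{4,5}] in row 9, 4 fits only at r9c7, so r9c7=4.
Step 10. [r3c8∈{7}] nothing but 7 survives at r3c8, so r3c8=7.
Step 11. [r7c1∈{1}] r7c1 is down to just 1 ⇒ r7c1=1.
Step 12. [r8c6∈{1,4,8}] 1 has one home in row 8: r8c6. So r8c6=1.
Step 13. [r7c8∈{2}] r7c8 is down to just 2. So r7c8=2.
Step 14. [r9c3∈{2,5}] 2 has one home in col 3: r9c3 ⇒ r9c3=2.
Step 15. [r9c5∈{8}] r9c5 is down to just 8 ⇒ r9c5=8.
Step 16. [r3c7∈{3,6}] across row 3, 3 lands solely at r3c7 ⇒ r3c7=3.
Step 17. [r9c2∈{5}] nothing but 5 survives at r9c2 ⇒ r9c2=5.
Step 18. [r5c4∈{3,4}] across row 5, 3 lands solely at r5c4. So r5c4=3.
Step 19. [r5c3∈{9}] r5c3's peers cover all but 9, so r5c3=9.
Step 20. [r9c9∈{7}] only 7 remains possible at r9c9 ⇒ r9c9=7.
Step 21. [r4c4∈{8}] r4c4's peers cover all but 8. So r4c4=8.
Step 22. [r1c3∈{5}] nothing but 5 survives at r1c3. So r1c3=5.
Step 23. [r9c8∈{1}] r9c8 is down to just 1. So r9c8=1.
Step 24. [r8c2∈{8}] r8c2 has the single candidate 8 ⇒ r8c2=8.
Step 25. [r1c6∈{8}] r1c6 is down to just 8. So r1c6=8.
Step 26. [r1c7∈{6}] only 6 remains possible at r1c7 ⇒ r1c7=6.
Step 27. [r6c8∈{9}] only 9 remains possible at r6c8. So r6c8=9.
Step 28. [r3c5∈{6}] only 6 remains possible at r3c5, so r3c5=6.
Step 29. [r9c1∈{6}] only 6 remains possible at r9c1. So r9c1=6.
Step 30. [r3c6∈{9}] r3c6 has the single candidate 9 ⇒ r3c6=9.
Step 31. [r2c6∈{7}] r2c6 has the single candidate 7, so r2c6=7.
Step 32. [r8c4∈{4}] r8c4 has the single candidate 4. So r8c4=4.
Step 33. [r5c6∈{4}] nothing but 4 survives at r5c6. So r5c6=4.
Step 34. [r8c7∈{5}] r8c7 has the single candidate 5, so r8c7=5.
Step 35. [r7c3∈{3}] only 3 remains possible at r7c3, so r7c3=3.
Step 36. [r6c4∈{7}] only 7 remains possible at r6c4. So r6c4=7.
Step 37. [r8c5∈{2}] nothing but 2 survives at r8c5. So r8c5=2.

Answer: 2 7 5 1 3 8 6 4 9 / 3 9 6 2 4 7 1 8 5 / 8 1 4 5 6 9 3 7 2 / 5 6 1 8 9 2 7 3 4 / 7 2 9 3 1 4 8 5 6 / 4 3 8 7 5 6 2 9 1 / 1 4 3 6 7 5 9 2 8 / 9 8 7 4 2 1 5 6 3 / 6 5 2 9 8 3 4 1 7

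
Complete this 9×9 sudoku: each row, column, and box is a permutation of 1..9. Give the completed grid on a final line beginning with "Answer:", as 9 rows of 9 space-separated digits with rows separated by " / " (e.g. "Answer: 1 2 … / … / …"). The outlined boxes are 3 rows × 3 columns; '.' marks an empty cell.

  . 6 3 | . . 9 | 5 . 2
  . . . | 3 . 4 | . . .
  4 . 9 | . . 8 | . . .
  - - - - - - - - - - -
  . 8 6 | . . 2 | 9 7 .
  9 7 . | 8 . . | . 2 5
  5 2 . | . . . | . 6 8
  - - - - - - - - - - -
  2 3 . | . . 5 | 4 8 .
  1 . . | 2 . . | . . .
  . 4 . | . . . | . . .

Step 1. [r8c5∈{3,4,6,7,8,9}] r8c5 is the only open cell in row 8 admitting 4. So r8c5=4.
Step 2. [r7c3∈{7}] r7c3 has the single candidate 7 ⇒ r7c3=7.
Step 3. [r9c5∈{1,3,6,7,8,9}] across col 5, 8 lands solely at r9c5 ⇒ r9c5=8.
Step 4. [r3c5∈{1,2,5,6,7}] row 3 places 2 nowhere but r3c5. So r3c5=2.
Step 5. [r2c7∈{1,6,7,8}] col 7 places 8 nowhere but r2c7 ⇒ r2c7=8.
Step 6. [r9c7∈{1,2,3,6,7}] across row 9, 2 lands solely at r9c7 ⇒ r9c7=2.
Step 7. [r9c3∈{5}] only 5 remains possible at r9c3 ⇒ r9c3=5.
Step 8. [r9c1∈{6}] r9c1 is down to just 6, so r9c1=6.
Step 9. [r4c9∈{1,3,4}] across col 9, 4 lands solely at r4c9 ⇒ r4c9=4.
Step 10. [r6c4∈{1,4,7,9}] 4 has one home in col 4: r6c4, so r6c4=4.
Step 11. [r6c3∈{1}] only 1 remains possible at r6c3. So r6c3=1.
Step 12. [r6c7∈{3}] only 3 remains possible at r6c7 ⇒ r6c7=3.
Step 13. [r6c6∈{7}] r6c6 has the single candidate 7 ⇒ r6c6=7.
Step 14. [r9c4∈{1,7,9}] in box 8, 7 fits only at r9c4, so r9c4=7.
Step 15. [r1c4∈{1}] nothing but 1 survives at r1c4, so r1c4=1.
Step 16. [r4c5∈{1,3,5}] row 4 places 1 nowhere but r4c5, so r4c5=1.
Step 17. [r7c9∈{1,6,9}] 1 has one home in row 7: r7c9 ⇒ r7c9=1.
Step 18. [r2c5∈{5,6,7}] in col 5, 5 fits only at r2c5 ⇒ r2c5=5.
Step 19. [r2c9∈{6,7,9}] in row 2, 6 fits only at r2c9 ⇒ r2c9=6.
Step 20. [r2c8∈{1,9}] across row 2, 9 lands solely at r2c8. So r2c8=9.
Step 21. [r9c8∈{3}] only 3 remains possible at r9c8. So r9c8=3.
Step 22. [r8c6∈{3,6}] r8c6 is the only open cell in row 8 admitting 3, so r8c6=3.
Step 23. [r7c4∈{6,9}] col 4 places 9 nowhere but r7c4 ⇒ r7c4=9.
Step 24. [r3c8∈{1}] only 1 remains possible at r3c8, so r3c8=1.
Step 25. [r3c7∈{7}] only 7 remains possible at r3c7, so r3c7=7.
Step 26. [r8c9∈{7,9}] r8c9 is the only open cell in row 8 admitting 7 ⇒ r8c9=7.
Step 27. [r5c6∈{6}] r5c6's peers cover all but 6. So r5c6=6.
Step 28. [r1c1∈{7,8}] in row 1, 8 fits only at r1c1 ⇒ r1c1=8.
Step 29. [r4c4∈{5}] r4c4's peers cover all but 5 ⇒ r4c4=5.
Step 30. [r1c5∈{7}] r1c5's peers cover all but 7. So r1c5=7.
Step 31. [r5c7∈{1}] only 1 remains possible at r5c7 ⇒ r5c7=1.
Step 32. [r9c9∈{9}] r9c9 is down to just 9. So r9c9=9.
Step 33. [r3c9∈{3}] r3c9 has the single candidate 3. So r3c9=3.
Step 34. [r8c3∈{8}] nothing but 8 survives at r8c3, so r8c3=8.
Step 35. [r8c8∈{5}] nothing but 5 survives at r8c8, so r8c8=5.
Step 36. [r2c1∈{7}] only 7 remains possible at r2c1, so r2c1=7.
Step 37. [r2c2∈{1}] r2c2's peers cover all but 1, so r2c2=1.
Step 38. [r3c4∈{6}] r3c4 is down to just 6 ⇒ r3c4=6.
Step 39. [r9c6∈{1}] nothing but 1 survives at r9c6, so r9c6=1.
Step 40. [r5c5∈{3}] nothing but 3 survives at r5c5, so r5c5=3.
Step 41. [r3c2∈{5}] nothing but 5 survives at r3c2 ⇒ r3c2=5.
Step 42. [r2c3∈{2}] r2c3's peers cover all but 2, so r2c3=2.
Step 43. [r8c7∈{6}] only 6 remains possible at r8c7. So r8c7=6.
Step 44. [r4c1∈{3}] r4c1 is down to just 3, so r4c1=3.
Step 45. [r5c3∈{4}] r5c3 has the single candidate 4. So r5c3=4.
Step 46. [r1c8∈{4}] r1c8 has the single candidate 4 ⇒ r1c8=4.
Step 47. [r7c5∈{6}] r7c5 has the single candidate 6 ⇒ r7c5=6.
Step 48. [r6c5∈{9}] r6c5 is down to just 9 ⇒ r6c5=9.
Step 49. [r8c2∈{9}] nothing but 9 survives at r8c2 ⇒ r8c2=9.

Answer: 8 6 3 1 7 9 5 4 2 / 7 1 2 3 5 4 8 9 6 / 4 5 9 6 2 8 7 1 3 / 3 8 6 5 1 2 9 7 4 / 9 7 4 8 3 6 1 2 5 / 5 2 1 4 9 7 3 6 8 / 2 3 7 9 6 5 4 8 1 / 1 9 8 2 4 3 6 5 7 / 6 4 5 7 8 1 2 3 9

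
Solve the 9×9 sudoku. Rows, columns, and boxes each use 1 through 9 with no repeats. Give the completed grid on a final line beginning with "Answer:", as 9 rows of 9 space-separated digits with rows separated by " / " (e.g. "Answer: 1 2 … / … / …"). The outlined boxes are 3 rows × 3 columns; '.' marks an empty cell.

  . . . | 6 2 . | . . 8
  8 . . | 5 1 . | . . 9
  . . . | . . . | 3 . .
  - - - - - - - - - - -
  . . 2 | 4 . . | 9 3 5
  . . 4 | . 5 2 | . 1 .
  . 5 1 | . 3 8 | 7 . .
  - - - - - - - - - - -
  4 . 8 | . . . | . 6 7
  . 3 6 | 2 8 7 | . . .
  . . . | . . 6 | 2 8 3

Step 1. [r3c1∈{1,2,5,6,7,9}] r3c1 is the only open cell in col 1 admitting 2. So r3c1=2.
Step 2. [r7c5∈{9}] r7c5 has the single candidate 9. So r7c5=9.
Step 3. [r5c9∈{6}] nothing but 6 survives at r5c9, so r5c9=6.
Step 4. [r3c2∈{1,4,6,7,9}] in row 3, 6 fits only at r3c2. So r3c2=6.
Step 5. [r9c4∈{1}] only 1 remains possible at r9c4 ⇒ r9c4=1.
Step 6. [r6c4∈{9}] r6c4 is down to just 9, so r6c4=9.
Step 7. [r5c4∈{7}] r5c4's peers cover all but 7 ⇒ r5c4=7.
Step 8. [r2c8∈{2,4,7}] row 2 places 2 nowhere but r2c8. So r2c8=2.
Step 9. [r6c8∈{4}] only 4 remains possible at r6c8. So r6c8=4.
Step 10. [r3c9∈{1,4}] in row 3, 1 fits only at r3c9. So r3c9=1.
Step 11. [r3c5∈{4,7}] across col 5, 7 lands solely at r3c5 ⇒ r3c5=7.
Step 12. [r3c8∈{5}] r3c8 is down to just 5, so r3c8=5.
Step 13. [r3c3∈{9}] r3c3 is down to just 9 ⇒ r3c3=9.
Step 14. [r1c7∈{4}] r1c7 has the single candidate 4, so r1c7=4.
Step 15. [r1c8∈{7}] only 7 remains possible at r1c8. So r1c8=7.
Step 16. [r5c1∈{3,9}] 3 has one home in row 5: r5c1 ⇒ r5c1=3.
Step 17. [r7c6∈{3,5}] r7c6 is the only open cell in col 6 admitting 5. So r7c6=5.
Step 18. [r7c7∈{1}] nothing but 1 survives at r7c7. So r7c7=1.
Step 19. [r8c1∈{1,5,9}] in row 8, 1 fits only at r8c1. So r8c1=1.
Step 20. [r9c1∈{5,7,9}] in col 1, 9 fits only at r9c1, so r9c1=9.
Step 21. [r9c2∈{7}] only 7 remains possible at r9c2, so r9c2=7.
Step 22. [r2c3∈{3,7}] r2c3 is the only open cell in row 2 admitting 7. So r2c3=7.
Step 23. [r2c6∈{3,4}] 3 has one home in row 2: r2c6, so r2c6=3.
Step 24. [r9c3∈{5}] r9c3 has the single candidate 5. So r9c3=5.
Step 25. [r4c2∈{8}] r4c2's peers cover all but 8. So r4c2=8.
Step 26. [r4c1∈{6,7}] in row 4, 7 fits only at r4c1, so r4c1=7.
Step 27. [r2c7∈{6}] r2c7's peers cover all but 6. So r2c7=6.
Step 28. [r1c6∈{9}] r1c6's peers cover all but 9 ⇒ r1c6=9.
Step 29. [r6c9∈{2}] nothing but 2 survives at r6c9, so r6c9=2.
Step 30. [r8c9∈{4}] only 4 remains possible at r8c9. So r8c9=4.
Step 31. [r3c6∈{4}] r3c6 is down to just 4. So r3c6=4.
Step 32. [r1c2∈{1}] r1c2's peers cover all but 1. So r1c2=1.
Step 33. [r1c3∈{3}] r1c3 has the single candidate 3. So r1c3=3.
Step 34. [r8c8∈{9}] nothing but 9 survives at r8c8. So r8c8=9.
Step 35. [r5c2∈{9}] r5c2 has the single candidate 9, so r5c2=9.
Step 36. [r4c5∈{6}] r4c5 is down to just 6. So r4c5=6.
Step 37. [r6c1∈{6}] r6c1 is down to just 6, so r6c1=6.
Step 38. [r8c7∈{5}] r8c7 has the single candidate 5 ⇒ r8c7=5.
Step 39. [r9c5∈{4}] only 4 remains possible at r9c5 ⇒ r9c5=4.
Step 40. [r1c1∈{5}] nothing but 5 survives at r1c1 ⇒ r1c1=5.
Step 41. [r7c2∈{2}] nothing but 2 survives at r7c2 ⇒ r7c2=2.
Step 42. [r7c4∈{3}] only 3 remains possible at r7c4 ⇒ r7c4=3.
Step 43. [r3c4∈{8}] r3c4 is down to just 8 ⇒ r3c4=8.
Step 44. [r4c6∈{1}] nothing but 1 survives at r4c6, so r4c6=1.
Step 45. [r5c7∈{8}] only 8 remains possible at r5c7. So r5c7=8.
Step 46. [r2c2∈{4}] r2c2 is down to just 4. So r2c2=4.

Answer: 5 1 3 6 2 9 4 7 8 / 8 4 7 5 1 3 6 2 9 / 2 6 9 8 7 4 3 5 1 / 7 8 2 4 6 1 9 3 5 / 3 9 4 7 5 2 8 1 6 / 6 5 1 9 3 8 7 4 2 / 4 2 8 3 9 5 1 6 7 / 1 3 6 2 8 7 5 9 4 / 9 7 5 1 4 6 2 8 3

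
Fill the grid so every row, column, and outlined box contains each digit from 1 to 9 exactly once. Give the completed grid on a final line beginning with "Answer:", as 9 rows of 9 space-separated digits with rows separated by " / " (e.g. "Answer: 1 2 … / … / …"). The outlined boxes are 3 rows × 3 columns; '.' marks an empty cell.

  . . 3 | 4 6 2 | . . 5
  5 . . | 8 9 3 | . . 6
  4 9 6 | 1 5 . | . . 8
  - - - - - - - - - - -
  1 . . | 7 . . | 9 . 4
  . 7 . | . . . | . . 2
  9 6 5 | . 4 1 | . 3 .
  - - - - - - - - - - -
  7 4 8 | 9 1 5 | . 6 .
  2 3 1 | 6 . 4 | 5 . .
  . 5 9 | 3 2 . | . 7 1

Step 1. [r6c7∈{7,8}] r6c7 is the only open cell in row 6 admitting 8. So r6c7=8.
Step 2. [r9c6∈{8}] r9c6 has the single candidate 8 ⇒ r9c6=8.
Step 3. [r7c7∈{2,3}] in row 7, 2 fits only at r7c7. So r7c7=2.
Step 4. [r2c8∈{1,2,4}] 4 has one home in col 8: r2c8, so r2c8=4.
Step 5. [r1c7∈{1,7}] r1c7 is the only open cell in row 1 admitting 7. So r1c7=7.
Step 6. [r2c7∈{1}] r2c7's peers cover all but 1. So r2c7=1.
Step 7. [r1c1∈{8}] r1c1 is down to just 8 ⇒ r1c1=8.
Step 8. [r5c5∈{3,8}] 8 has one home in row 5: r5c5, so r5c5=8.
Step 9. [r4c3∈{2}] r4c3 has the single candidate 2. So r4c3=2.
Step 10. [r8c9∈{9}] nothing but 9 survives at r8c9, so r8c9=9.
Step 11. [r5c6∈{6,9}] r5c6 is the only open cell in row 5 admitting 9. So r5c6=9.
Step 12. [r5c8∈{1,5}] 1 has one home in row 5: r5c8 ⇒ r5c8=1.
Step 13. [r8c5∈{7}] nothing but 7 survives at r8c5 ⇒ r8c5=7.
Step 14. [r4c5∈{3}] r4c5's peers cover all but 3. So r4c5=3.
Step 15. [r5c7∈{6}] r5c7's peers cover all but 6. So r5c7=6.
Step 16. [r1c8∈{9}] r1c8's peers cover all but 9 ⇒ r1c8=9.
Step 17. [r8c8∈{8}] r8c8 is down to just 8, so r8c8=8.
Step 18. [r5c1∈{3}] only 3 remains possible at r5c1. So r5c1=3.
Step 19. [r6c4∈{2}] r6c4's peers cover all but 2 ⇒ r6c4=2.
Step 20. [r3c8∈{2}] r3c8 has the single candidate 2. So r3c8=2.
Step 21. [r6c9∈{7}] nothing but 7 survives at r6c9. So r6c9=7.
Step 22. [r2c2∈{2}] r2c2 is down to just 2 ⇒ r2c2=2.
Step 23. [r1c2∈{1}] only 1 remains possible at r1c2. So r1c2=1.
Step 24. [r9c1∈{6}] only 6 remains possible at r9c1. So r9c1=6.
Step 25. [r5c4∈{5}] nothing but 5 survives at r5c4. So r5c4=5.
Step 26. [r4c2∈{8}] r4c2 has the single candidate 8. So r4c2=8.
Step 27. [r4c8∈{5}] r4c8 has the single candidate 5 ⇒ r4c8=5.
Step 28. [r7c9∈{3}] r7c9 is down to just 3. So r7c9=3.
Step 29. [r2c3∈{7}] r2c3 has the single candidate 7, so r2c3=7.
Step 30. [r5c3∈{4}] r5c3 is down to just 4, so r5c3=4.
Step 31. [r9c7∈{4}] nothing but 4 survives at r9c7. So r9c7=4.
Step 32. [r4c6∈{6}] r4c6 is down to just 6 ⇒ r4c6=6.
Step 33. [r3c7∈{3}] only 3 remains possible at r3c7. So r3c7=3.
Step 34. [r3c6∈{7}] only 7 remains possible at r3c6, so r3c6=7.

Answer: 8 1 3 4 6 2 7 9 5 / 5 2 7 8 9 3 1 4 6 / 4 9 6 1 5 7 3 2 8 / 1 8 2 7 3 6 9 5 4 / 3 7 4 5 8 9 6 1 2 / 9 6 5 2 4 1 8 3 7 / 7 4 8 9 1 5 2 6 3 / 2 3 1 6 7 4 5 8 9 / 6 5 9 3 2 8 4 7 1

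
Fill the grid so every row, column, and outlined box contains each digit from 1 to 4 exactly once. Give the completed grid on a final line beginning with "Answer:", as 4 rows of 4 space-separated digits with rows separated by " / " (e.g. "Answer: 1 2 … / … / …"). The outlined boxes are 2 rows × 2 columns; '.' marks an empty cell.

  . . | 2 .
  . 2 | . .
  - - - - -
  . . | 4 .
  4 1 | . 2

Step 1. [r2c3∈{1,3}] in col 3, 1 fits only at r2c3 ⇒ r2c3=1.
Step 2. [r2c1∈{3}] only 3 remains possible at r2c1. So r2c1=3.
Step 3. [r1c4∈{3,4}] 3 has one home in row 1: r1c4. So r1c4=3.
Step 4. [r1c1∈{1}] only 1 remains possible at r1c1 ⇒ r1c1=1.
Step 5. [r1c2∈{4}] r1c2 has the single candidate 4. So r1c2=4.
Step 6. [r3c4∈{1}] r3c4 has the single candidate 1, so r3c4=1.
Step 7. [r3c2∈{3}] nothing but 3 survives at r3c2, so r3c2=3.
Step 8. [r3c1∈{2}] r3c1 has the single candidate 2, so r3c1=2.
Step 9. [r4c3∈{3}] r4c3 has the single candidate 3 ⇒ r4c3=3.
Step 10. [r2c4∈{4}] r2c4 is down to just 4. So r2c4=4.

Answer: 1 4 2 3 / 3 2 1 4 / 2 3 4 1 / 4 1 3 2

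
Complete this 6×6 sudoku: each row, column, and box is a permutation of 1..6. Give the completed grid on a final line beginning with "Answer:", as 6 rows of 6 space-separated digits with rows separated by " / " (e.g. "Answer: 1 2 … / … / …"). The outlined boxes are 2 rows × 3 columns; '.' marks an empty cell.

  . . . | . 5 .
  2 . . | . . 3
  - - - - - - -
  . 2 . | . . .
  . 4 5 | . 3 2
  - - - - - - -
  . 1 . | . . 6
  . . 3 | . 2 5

Step 1. [r5c5∈{4}] r5c5 is down to just 4, so r5c5=4.
Step 2. [r6c4∈{1}] r6c4 is down to just 1 ⇒ r6c4=1.
Step 3. [r4c4∈{6}] r4c4 is down to just 6 ⇒ r4c4=6.
Step 4. [r2c4∈{4}] r2c4 has the single candidate 4, so r2c4=4.
Step 5. [r3c5∈{1}] r3c5 is down to just 1 ⇒ r3c5=1.
Step 6. [r3c3∈{6}] nothing but 6 survives at r3c3 ⇒ r3c3=6.
Step 7. [r6c2∈{6}] only 6 remains possible at r6c2, so r6c2=6.
Step 8. [r1c1∈{1,3,4,6}] r1c1 is the only open cell in row 1 admitting 6, so r1c1=6.
Step 9. [r1c6∈{1}] r1c6's peers cover all but 1. So r1c6=1.
Step 10. [r2c2∈{5}] r2c2 is down to just 5, so r2c2=5.
Step 11. [r4c1∈{1}] only 1 remains possible at r4c1, so r4c1=1.
Step 12. [r5c3∈{2}] r5c3 has the single candidate 2 ⇒ r5c3=2.
Step 13. [r1c4∈{2}] r1c4 is down to just 2. So r1c4=2.
Step 14. [r5c4∈{3}] nothing but 3 survives at r5c4, so r5c4=3.
Step 15. [r3c1∈{3}] r3c1's peers cover all but 3. So r3c1=3.
Step 16. [r1c2∈{3}] r1c2's peers cover all but 3 ⇒ r1c2=3.
Step 17. [r2c3∈{1}] r2c3 is down to just 1, so r2c3=1.
Step 18. [r2c5∈{6}] r2c5's peers cover all but 6 ⇒ r2c5=6.
Step 19. [r5c1∈{5}] nothing but 5 survives at r5c1 ⇒ r5c1=5.
Step 20. [r6c1∈{4}] only 4 remains possible at r6c1 ⇒ r6c1=4.
Step 21. [r3c6∈{4}] r3c6's peers cover all but 4 ⇒ r3c6=4.
Step 22. [r3c4∈{5}] r3c4's peers cover all but 5. So r3c4=5.
Step 23. [r1c3∈{4}] r1c3's peers cover all but 4 ⇒ r1c3=4.

Answer: 6 3 4 2 5 1 / 2 5 1 4 6 3 / 3 2 6 5 1 4 / 1 4 5 6 3 2 / 5 1 2 3 4 6 / 4 6 3 1 2 5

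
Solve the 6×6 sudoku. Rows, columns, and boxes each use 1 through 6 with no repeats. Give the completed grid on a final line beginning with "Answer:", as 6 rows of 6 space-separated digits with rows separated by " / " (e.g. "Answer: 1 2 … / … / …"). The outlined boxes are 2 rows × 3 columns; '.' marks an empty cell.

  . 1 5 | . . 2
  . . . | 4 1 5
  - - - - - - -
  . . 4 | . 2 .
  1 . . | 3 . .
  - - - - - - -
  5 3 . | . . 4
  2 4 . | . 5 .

Step 1. [r4c6∈{6}] r4c6 has the single candidate 6 ⇒ r4c6=6.
Step 2. [r2c3∈{2,3,6}] col 3 places 3 nowhere but r2c3, so r2c3=3.
Step 3. [r1c4∈{6}] r1c4 has the single candidate 6. So r1c4=6.
Step 4. [r6c4∈{1}] only 1 remains possible at r6c4 ⇒ r6c4=1.
Step 5. [r4c2∈{2,5}] r4c2 is the only open cell in row 4 admitting 5, so r4c2=5.
Step 6. [r3c2∈{6}] nothing but 6 survives at r3c2, so r3c2=6.
Step 7. [r6c3∈{6}] r6c3 has the single candidate 6, so r6c3=6.
Step 8. [r5c4∈{2}] r5c4 has the single candidate 2. So r5c4=2.
Step 9. [r3c1∈{3}] r3c1 has the single candidate 3, so r3c1=3.
Step 10. [r2c1∈{6}] r2c1's peers cover all but 6, so r2c1=6.
Step 11. [r5c3∈{1}] only 1 remains possible at r5c3. So r5c3=1.
Step 12. [r4c3∈{2}] nothing but 2 survives at r4c3 ⇒ r4c3=2.
Step 13. [r5c5∈{6}] only 6 remains possible at r5c5 ⇒ r5c5=6.
Step 14. [r4c5∈{4}] r4c5 has the single candidate 4 ⇒ r4c5=4.
Step 15. [r3c4∈{5}] r3c4 is down to just 5, so r3c4=5.
Step 16. [r2c2∈{2}] only 2 remains possible at r2c2 ⇒ r2c2=2.
Step 17. [r1c5∈{3}] only 3 remains possible at r1c5 ⇒ r1c5=3.
Step 18. [r3c6∈{1}] only 1 remains possible at r3c6 ⇒ r3c6=1.
Step 19. [r6c6∈{3}] only 3 remains possible at r6c6. So r6c6=3.
Step 20. [r1c1∈{4}] only 4 remains possible at r1c1. So r1c1=4.

Answer: 4 1 5 6 3 2 / 6 2 3 4 1 5 / 3 6 4 5 2 1 / 1 5 2 3 4 6 / 5 3 1 2 6 4 / 2 4 6 1 5 3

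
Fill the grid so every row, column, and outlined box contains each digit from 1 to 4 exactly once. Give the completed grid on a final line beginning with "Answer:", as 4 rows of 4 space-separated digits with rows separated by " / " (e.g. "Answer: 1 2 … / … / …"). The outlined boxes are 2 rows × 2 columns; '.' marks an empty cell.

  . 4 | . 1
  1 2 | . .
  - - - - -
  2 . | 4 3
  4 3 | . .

Step 1. [r1c3∈{2,3}] across row 1, 2 lands solely at r1c3, so r1c3=2.
Step 2. [r2c4∈{4}] r2c4's peers cover all but 4, so r2c4=4.
Step 3. [r4c4∈{2}] nothing but 2 survives at r4c4, so r4c4=2.
Step 4. [r4c3∈{1}] r4c3 is down to just 1. So r4c3=1.
Step 5. [r1c1∈{3}] nothing but 3 survives at r1c1 ⇒ r1c1=3.
Step 6. [r3c2∈{1}] r3c2's peers cover all but 1, so r3c2=1.
Step 7. [r2c3∈{3}] nothing but 3 survives at r2c3. So r2c3=3.

Answer: 3 4 2 1 / 1 2 3 4 / 2 1 4 3 / 4 3 1 2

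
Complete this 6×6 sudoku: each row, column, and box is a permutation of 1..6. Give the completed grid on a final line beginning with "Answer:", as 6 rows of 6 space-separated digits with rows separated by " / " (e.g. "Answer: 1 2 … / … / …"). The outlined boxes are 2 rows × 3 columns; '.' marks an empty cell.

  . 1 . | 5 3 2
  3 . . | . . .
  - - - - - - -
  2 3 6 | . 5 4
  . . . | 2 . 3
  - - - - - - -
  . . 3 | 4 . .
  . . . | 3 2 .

Step 1. [r1c3∈{4}] r1c3's peers cover all but 4, so r1c3=4.
Step 2. [r2c4∈{1,6}] 6 has one home in col 4: r2c4. So r2c4=6.
Step 3. [r5c2∈{2,5,6}] across row 5, 2 lands solely at r5c2, so r5c2=2.
Step 4. [r6c2∈{4,5,6}] across col 2, 6 lands solely at r6c2, so r6c2=6.
Step 5. [r6c1∈{1,4,5}] 4 has one home in row 6: r6c1 ⇒ r6c1=4.
Step 6. [r5c6∈{1,5,6}] r5c6 is the only open cell in col 6 admitting 6, so r5c6=6.
Step 7. [r5c5∈{1}] only 1 remains possible at r5c5, so r5c5=1.
Step 8. [r5c1∈{5}] only 5 remains possible at r5c1, so r5c1=5.
Step 9. [r2c2∈{5}] r2c2's peers cover all but 5 ⇒ r2c2=5.
Step 10. [r4c1∈{1}] nothing but 1 survives at r4c1 ⇒ r4c1=1.
Step 11. [r6c3∈{1}] r6c3 is down to just 1 ⇒ r6c3=1.
Step 12. [r2c5∈{4}] only 4 remains possible at r2c5, so r2c5=4.
Step 13. [r4c2∈{4}] r4c2 has the single candidate 4 ⇒ r4c2=4.
Step 14. [r2c3∈{2}] r2c3's peers cover all but 2 ⇒ r2c3=2.
Step 15. [r4c5∈{6}] r4c5 has the single candidate 6 ⇒ r4c5=6.
Step 16. [r6c6∈{5}] r6c6's peers cover all but 5, so r6c6=5.
Step 17. [r3c4∈{1}] only 1 remains possible at r3c4, so r3c4=1.
Step 18. [r1c1∈{6}] nothing but 6 survives at r1c1. So r1c1=6.
Step 19. [r2c6∈{1}] r2c6 has the single candidate 1. So r2c6=1.
Step 20. [r4c3∈{5}] only 5 remains possible at r4c3. So r4c3=5.

Answer: 6 1 4 5 3 2 / 3 5 2 6 4 1 / 2 3 6 1 5 4 / 1 4 5 2 6 3 / 5 2 3 4 1 6 / 4 6 1 3 2 5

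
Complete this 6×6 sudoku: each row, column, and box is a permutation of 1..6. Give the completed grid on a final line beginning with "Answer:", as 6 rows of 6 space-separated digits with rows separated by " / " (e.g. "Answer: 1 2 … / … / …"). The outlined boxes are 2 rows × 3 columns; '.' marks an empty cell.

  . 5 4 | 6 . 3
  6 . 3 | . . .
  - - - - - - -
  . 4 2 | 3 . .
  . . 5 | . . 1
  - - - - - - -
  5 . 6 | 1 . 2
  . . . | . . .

Step 1. [r5c5∈{3,4}] across row 5, 4 lands solely at r5c5. So r5c5=4.
Step 2. [r6c5∈{3,5,6}] in col 5, 3 fits only at r6c5. So r6c5=3.
Step 3. [r6c1∈{1,2,4}] r6c1 is the only open cell in row 6 admitting 4. So r6c1=4.
Step 4. [r1c1∈{1,2}] across col 1, 2 lands solely at r1c1 ⇒ r1c1=2.
Step 5. [r2c6∈{4,5}] across col 6, 4 lands solely at r2c6 ⇒ r2c6=4.
Step 6. [r6c6∈{5,6}] 6 has one home in row 6: r6c6 ⇒ r6c6=6.
Step 7. [r4c2∈{3,6}] r4c2 is the only open cell in col 2 admitting 6, so r4c2=6.
Step 8. [r2c2∈{1}] r2c2 has the single candidate 1 ⇒ r2c2=1.
Step 9. [r4c5∈{2}] nothing but 2 survives at r4c5, so r4c5=2.
Step 10. [r2c5∈{5}] only 5 remains possible at r2c5, so r2c5=5.
Step 11. [r6c4∈{5}] r6c4's peers cover all but 5. So r6c4=5.
Step 12. [r3c6∈{5}] r3c6's peers cover all but 5 ⇒ r3c6=5.
Step 13. [r1c5∈{1}] r1c5's peers cover all but 1, so r1c5=1.
Step 14. [r2c4∈{2}] r2c4 is down to just 2. So r2c4=2.
Step 15. [r3c1∈{1}] r3c1's peers cover all but 1, so r3c1=1.
Step 16. [r5c2∈{3}] r5c2 has the single candidate 3, so r5c2=3.
Step 17. [r4c4∈{4}] r4c4 has the single candidate 4, so r4c4=4.
Step 18. [r3c5∈{6}] r3c5 is down to just 6 ⇒ r3c5=6.
Step 19. [r4c1∈{3}] r4c1's peers cover all but 3. So r4c1=3.
Step 20. [r6c2∈{2}] nothing but 2 survives at r6c2. So r6c2=2.
Step 21. [r6c3∈{1}] only 1 remains possible at r6c3, so r6c3=1.

Answer: 2 5 4 6 1 3 / 6 1 3 2 5 4 / 1 4 2 3 6 5 / 3 6 5 4 2 1 / 5 3 6 1 4 2 / 4 2 1 5 3 6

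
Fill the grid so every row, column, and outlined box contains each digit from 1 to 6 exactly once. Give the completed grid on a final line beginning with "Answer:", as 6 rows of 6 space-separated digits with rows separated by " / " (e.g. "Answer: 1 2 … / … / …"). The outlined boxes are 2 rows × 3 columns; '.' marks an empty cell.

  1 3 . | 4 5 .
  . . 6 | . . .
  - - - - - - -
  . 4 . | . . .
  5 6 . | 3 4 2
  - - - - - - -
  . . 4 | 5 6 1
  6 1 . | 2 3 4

Step 1. [r3c3∈{1,2,3}] across col 3, 3 lands solely at r3c3, so r3c3=3.
Step 2. [r2c5∈{1,2}] col 5 places 2 nowhere but r2c5 ⇒ r2c5=2.
Step 3. [r3c4∈{1,6}] r3c4 is the only open cell in col 4 admitting 6, so r3c4=6.
Step 4. [r5c1∈{2,3}] 3 has one home in row 5: r5c1. So r5c1=3.
Step 5. [r5c2∈{2}] r5c2 has the single candidate 2. So r5c2=2.
Step 6. [r6c3∈{5}] r6c3 has the single candidate 5 ⇒ r6c3=5.
Step 7. [r2c1∈{4}] nothing but 4 survives at r2c1, so r2c1=4.
Step 8. [r3c5∈{1}] nothing but 1 survives at r3c5 ⇒ r3c5=1.
Step 9. [r2c4∈{1}] only 1 remains possible at r2c4 ⇒ r2c4=1.
Step 10. [r4c3∈{1}] only 1 remains possible at r4c3 ⇒ r4c3=1.
Step 11. [r3c6∈{5}] r3c6's peers cover all but 5 ⇒ r3c6=5.
Step 12. [r3c1∈{2}] nothing but 2 survives at r3c1 ⇒ r3c1=2.
Step 13. [r1c3∈{2}] only 2 remains possible at r1c3, so r1c3=2.
Step 14. [r2c6∈{3}] r2c6 has the single candidate 3, so r2c6=3.
Step 15. [r1c6∈{6}] nothing but 6 survives at r1c6, so r1c6=6.
Step 16. [r2c2∈{5}] nothing but 5 survives at r2c2 ⇒ r2c2=5.

Answer: 1 3 2 4 5 6 / 4 5 6 1 2 3 / 2 4 3 6 1 5 / 5 6 1 3 4 2 / 3 2 4 5 6 1 / 6 1 5 2 3 4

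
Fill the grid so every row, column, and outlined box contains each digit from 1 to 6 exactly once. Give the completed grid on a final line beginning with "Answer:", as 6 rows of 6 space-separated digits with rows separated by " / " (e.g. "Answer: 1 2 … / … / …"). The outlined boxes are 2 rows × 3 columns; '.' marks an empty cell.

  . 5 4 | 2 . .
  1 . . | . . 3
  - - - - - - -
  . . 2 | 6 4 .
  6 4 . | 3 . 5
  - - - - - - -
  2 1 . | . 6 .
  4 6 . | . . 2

Step 1. [r1c5∈{1}] r1c5's peers cover all but 1 ⇒ r1c5=1.
Step 2. [r6c5∈{3,5}] col 5 places 3 nowhere but r6c5, so r6c5=3.
Step 3. [r6c3∈{5}] r6c3 is down to just 5 ⇒ r6c3=5.
Step 4. [r5c4∈{4,5}] row 5 places 5 nowhere but r5c4, so r5c4=5.
Step 5. [r1c1∈{3}] r1c1's peers cover all but 3 ⇒ r1c1=3.
Step 6. [r6c4∈{1}] r6c4 has the single candidate 1, so r6c4=1.
Step 7. [r2c5∈{5}] r2c5 is down to just 5, so r2c5=5.
Step 8. [r4c5∈{2}] only 2 remains possible at r4c5, so r4c5=2.
Step 9. [r2c4∈{4}] r2c4 has the single candidate 4 ⇒ r2c4=4.
Step 10. [r4c3∈{1}] only 1 remains possible at r4c3, so r4c3=1.
Step 11. [r2c2∈{2}] r2c2 has the single candidate 2. So r2c2=2.
Step 12. [r3c1∈{5}] r3c1's peers cover all but 5 ⇒ r3c1=5.
Step 13. [r2c3∈{6}] r2c3's peers cover all but 6 ⇒ r2c3=6.
Step 14. [r3c2∈{3}] nothing but 3 survives at r3c2, so r3c2=3.
Step 15. [r5c3∈{3}] r5c3 has the single candidate 3. So r5c3=3.
Step 16. [r5c6∈{4}] r5c6's peers cover all but 4 ⇒ r5c6=4.
Step 17. [r3c6∈{1}] nothing but 1 survives at r3c6. So r3c6=1.
Step 18. [r1c6∈{6}] nothing but 6 survives at r1c6, so r1c6=6.

Answer: 3 5 4 2 1 6 / 1 2 6 4 5 3 / 5 3 2 6 4 1 / 6 4 1 3 2 5 / 2 1 3 5 6 4 / 4 6 5 1 3 2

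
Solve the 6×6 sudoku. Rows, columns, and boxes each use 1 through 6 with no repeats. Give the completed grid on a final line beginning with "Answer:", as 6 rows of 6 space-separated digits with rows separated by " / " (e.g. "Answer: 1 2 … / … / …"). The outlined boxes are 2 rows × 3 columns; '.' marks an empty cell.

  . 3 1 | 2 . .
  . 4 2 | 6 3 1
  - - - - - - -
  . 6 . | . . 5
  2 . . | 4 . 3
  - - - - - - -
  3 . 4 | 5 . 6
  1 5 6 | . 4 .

Step 1. [r5c5∈{1,2}] r5c5 is the only open cell in row 5 admitting 1, so r5c5=1.
Step 2. [r1c5∈{5}] r1c5 is down to just 5. So r1c5=5.
Step 3. [r5c2∈{2}] nothing but 2 survives at r5c2 ⇒ r5c2=2.
Step 4. [r3c1∈{4}] nothing but 4 survives at r3c1. So r3c1=4.
Step 5. [r3c3∈{3}] r3c3's peers cover all but 3, so r3c3=3.
Step 6. [r6c4∈{3}] r6c4 is down to just 3. So r6c4=3.
Step 7. [r1c6∈{4}] r1c6 has the single candidate 4 ⇒ r1c6=4.
Step 8. [r4c3∈{5}] nothing but 5 survives at r4c3, so r4c3=5.
Step 9. [r4c5∈{6}] r4c5 has the single candidate 6, so r4c5=6.
Step 10. [r4c2∈{1}] r4c2 is down to just 1 ⇒ r4c2=1.
Step 11. [r6c6∈{2}] only 2 remains possible at r6c6, so r6c6=2.
Step 12. [r2c1∈{5}] nothing but 5 survives at r2c1, so r2c1=5.
Step 13. [r1c1∈{6}] r1c1's peers cover all but 6, so r1c1=6.
Step 14. [r3c5∈{2}] r3c5 has the single candidate 2 ⇒ r3c5=2.
Step 15. [r3c4∈{1}] r3c4 has the single candidate 1 ⇒ r3c4=1.

Answer: 6 3 1 2 5 4 / 5 4 2 6 3 1 / 4 6 3 1 2 5 / 2 1 5 4 6 3 / 3 2 4 5 1 6 / 1 5 6 3 4 2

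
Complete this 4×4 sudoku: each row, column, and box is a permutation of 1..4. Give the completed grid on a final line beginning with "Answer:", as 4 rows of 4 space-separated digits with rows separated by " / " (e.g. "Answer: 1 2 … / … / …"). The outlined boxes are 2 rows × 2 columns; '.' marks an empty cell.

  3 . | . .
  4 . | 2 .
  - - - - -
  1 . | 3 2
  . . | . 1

Step 1. [r4c3∈{4}] r4c3 is down to just 4 ⇒ r4c3=4.
Step 2. [r1c2∈{1,2}] in row 1, 2 fits only at r1c2 ⇒ r1c2=2.
Step 3. [r1c4∈{4}] r1c4's peers cover all but 4 ⇒ r1c4=4.
Step 4. [r4c2∈{3}] r4c2 is down to just 3, so r4c2=3.
Step 5. [r2c4∈{3}] only 3 remains possible at r2c4, so r2c4=3.
Step 6. [r4c1∈{2}] r4c1's peers cover all but 2 ⇒ r4c1=2.
Step 7. [r1c3∈{1}] r1c3 is down to just 1, so r1c3=1.
Step 8. [r2c2∈{1}] r2c2 has the single candidate 1. So r2c2=1.
Step 9. [r3c2∈{4}] r3c2 has the single candidate 4 ⇒ r3c2=4.

Answer: 3 2 1 4 / 4 1 2 3 / 1 4 3 2 / 2 3 4 1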